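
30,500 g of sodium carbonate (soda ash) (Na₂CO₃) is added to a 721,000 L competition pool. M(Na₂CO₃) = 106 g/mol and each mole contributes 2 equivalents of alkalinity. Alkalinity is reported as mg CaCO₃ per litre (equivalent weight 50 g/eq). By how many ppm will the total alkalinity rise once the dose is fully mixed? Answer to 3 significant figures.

Moles of Na₂CO₃: 30,500 g ÷ 106 g/mol = 287.7 mol → 575.5 eq of alkalinity.
As CaCO₃: 575.5 eq × 50 g/eq = 28,770 g.
Rise: 28,770 g / 721,000 L × 1000 = 39.91 mg/L.

39.9 ppm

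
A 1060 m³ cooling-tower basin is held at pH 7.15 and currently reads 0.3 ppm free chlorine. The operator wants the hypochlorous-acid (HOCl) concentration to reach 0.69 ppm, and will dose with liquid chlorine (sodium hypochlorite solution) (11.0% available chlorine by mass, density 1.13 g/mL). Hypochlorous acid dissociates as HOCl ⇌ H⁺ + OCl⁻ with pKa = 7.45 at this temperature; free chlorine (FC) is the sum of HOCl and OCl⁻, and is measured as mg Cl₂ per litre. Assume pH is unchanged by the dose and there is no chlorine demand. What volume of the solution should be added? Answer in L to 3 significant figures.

6.27 L

Volume: 1060 m³ = 1,060,000 L.
[OCl⁻]/[HOCl] = 10^(pH − pKa) = 10^(7.15 − 7.45) = 0.5012; fraction as HOCl = 1/(1 + 0.5012) = 0.6661.
Free chlorine required for 0.69 ppm HOCl: 0.69 / 0.6661 = 1.036 ppm.
FC to add: 1.036 − 0.3 = 0.7358 mg/L as Cl₂.
Cl₂ equivalent: 0.7358 mg/L × 1,060,000 L = 780 g.
Product at 11.0% available Cl: 780 / 0.11 = 7091 g.
Volume: 7091 g ÷ 1.13 g/mL = 6275 mL.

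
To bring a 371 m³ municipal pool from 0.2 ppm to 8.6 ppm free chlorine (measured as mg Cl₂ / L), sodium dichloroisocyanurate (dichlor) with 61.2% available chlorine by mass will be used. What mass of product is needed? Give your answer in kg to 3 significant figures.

5.09 kg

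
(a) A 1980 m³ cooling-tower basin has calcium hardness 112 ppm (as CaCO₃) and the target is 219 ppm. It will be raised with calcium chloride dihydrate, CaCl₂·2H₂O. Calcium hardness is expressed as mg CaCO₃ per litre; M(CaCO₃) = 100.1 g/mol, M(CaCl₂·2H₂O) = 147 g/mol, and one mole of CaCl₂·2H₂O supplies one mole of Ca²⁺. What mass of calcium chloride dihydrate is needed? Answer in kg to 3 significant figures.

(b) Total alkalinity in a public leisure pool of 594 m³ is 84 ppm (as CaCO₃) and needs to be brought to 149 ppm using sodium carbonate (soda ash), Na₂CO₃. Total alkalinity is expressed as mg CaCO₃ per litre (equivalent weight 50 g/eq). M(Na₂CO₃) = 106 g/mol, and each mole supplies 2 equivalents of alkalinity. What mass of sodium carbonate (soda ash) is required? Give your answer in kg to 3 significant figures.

(a) 311 kg; (b) 40.9 kg

(a) Volume: 1980 m³ = 1,980,000 L.
(a) Hardness to add: (219 − 112) = 107 mg/L as CaCO₃ × 1,980,000 L = 211,900 g as CaCO₃.
(a) Moles of Ca²⁺ (1 mol Ca²⁺ ≡ 1 mol CaCO₃): 211,900 / 100.1 g/mol = 2116 mol.
(a) Mass of CaCl₂·2H₂O: 2116 × 147 = 311,100 g.

(b) Volume: 594 m³ = 594,000 L.
(b) Alkalinity to add: (149 − 84) = 65 mg/L as CaCO₃ × 594,000 L = 38,610 g as CaCO₃.
(b) Equivalents: 38,610 g ÷ 50 g/eq = 772.2 eq.
(b) Each mole of Na₂CO₃ supplies 2 eq, so 772.2 / 2 = 386.1 mol.
(b) Mass: 386.1 mol × 106 g/mol = 40,930 g.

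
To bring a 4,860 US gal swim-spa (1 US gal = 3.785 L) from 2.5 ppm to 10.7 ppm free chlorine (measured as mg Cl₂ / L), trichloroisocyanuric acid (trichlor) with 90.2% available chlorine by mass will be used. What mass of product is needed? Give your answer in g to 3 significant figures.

Volume: 4,860 US gal × 3.785 L/gal = 18,395 L.
Chlorine deficit: 10.7 − 2.5 = 8.2 ppm = 8.2 mg/L as Cl₂.
Cl₂ equivalent needed: 8.2 mg/L × 18,395 L = 150,800 mg = 150.8 g.
Product at 90.2% available chlorine: 150.8 / 0.902 = 167.2 g.

167 g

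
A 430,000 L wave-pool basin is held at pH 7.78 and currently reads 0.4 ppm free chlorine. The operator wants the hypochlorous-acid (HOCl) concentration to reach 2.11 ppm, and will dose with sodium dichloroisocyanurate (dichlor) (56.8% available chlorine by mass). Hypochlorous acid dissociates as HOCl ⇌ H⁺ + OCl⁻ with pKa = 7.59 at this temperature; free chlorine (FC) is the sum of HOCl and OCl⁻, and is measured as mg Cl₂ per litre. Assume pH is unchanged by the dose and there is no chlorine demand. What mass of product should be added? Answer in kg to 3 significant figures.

3.77 kg

[OCl⁻]/[HOCl] = 10^(pH − pKa) = 10^(7.78 − 7.59) = 1.549; fraction as HOCl = 1/(1 + 1.549) = 0.3923.
Free chlorine required for 2.11 ppm HOCl: 2.11 / 0.3923 = 5.378 ppm.
FC to add: 5.378 − 0.4 = 4.978 mg/L as Cl₂.
Cl₂ equivalent: 4.978 mg/L × 430,000 L = 2141 g.
Product at 56.8% available Cl: 2141 / 0.568 = 3769 g.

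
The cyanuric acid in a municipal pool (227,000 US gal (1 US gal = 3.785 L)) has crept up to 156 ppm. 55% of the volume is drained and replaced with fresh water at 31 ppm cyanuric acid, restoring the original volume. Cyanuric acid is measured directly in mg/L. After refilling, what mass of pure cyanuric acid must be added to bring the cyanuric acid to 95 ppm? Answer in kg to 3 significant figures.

Volume: 227,000 US gal × 3.785 L/gal = 859,195 L.
After draining 55% and refilling: 156 × 0.45 + 31 × 0.55 = 87.25 ppm.
Deficit to target: 95 − 87.25 = 7.75 mg/L.
Mass: 7.75 mg/L × 859,195 L = 6659 g cyanuric acid.

6.66 kg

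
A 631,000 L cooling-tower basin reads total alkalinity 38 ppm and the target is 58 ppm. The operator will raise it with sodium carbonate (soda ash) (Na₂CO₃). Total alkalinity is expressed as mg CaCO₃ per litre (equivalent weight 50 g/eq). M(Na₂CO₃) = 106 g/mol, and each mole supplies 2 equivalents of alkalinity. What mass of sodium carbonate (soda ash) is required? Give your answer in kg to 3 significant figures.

13.4 kg

Alkalinity to add: (58 − 38) = 20 mg/L as CaCO₃ × 631,000 L = 12,620 g as CaCO₃.
Equivalents: 12,620 g ÷ 50 g/eq = 252.4 eq.
Each mole of Na₂CO₃ supplies 2 eq, so 252.4 / 2 = 126.2 mol.
Mass: 126.2 mol × 106 g/mol = 13,380 g.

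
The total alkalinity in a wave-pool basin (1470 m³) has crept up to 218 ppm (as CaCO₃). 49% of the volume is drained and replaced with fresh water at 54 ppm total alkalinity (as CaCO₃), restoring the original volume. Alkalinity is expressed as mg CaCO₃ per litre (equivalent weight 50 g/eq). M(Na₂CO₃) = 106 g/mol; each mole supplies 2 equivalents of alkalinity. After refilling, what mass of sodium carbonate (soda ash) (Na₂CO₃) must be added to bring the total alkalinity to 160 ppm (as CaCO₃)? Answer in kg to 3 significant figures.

34.8 kg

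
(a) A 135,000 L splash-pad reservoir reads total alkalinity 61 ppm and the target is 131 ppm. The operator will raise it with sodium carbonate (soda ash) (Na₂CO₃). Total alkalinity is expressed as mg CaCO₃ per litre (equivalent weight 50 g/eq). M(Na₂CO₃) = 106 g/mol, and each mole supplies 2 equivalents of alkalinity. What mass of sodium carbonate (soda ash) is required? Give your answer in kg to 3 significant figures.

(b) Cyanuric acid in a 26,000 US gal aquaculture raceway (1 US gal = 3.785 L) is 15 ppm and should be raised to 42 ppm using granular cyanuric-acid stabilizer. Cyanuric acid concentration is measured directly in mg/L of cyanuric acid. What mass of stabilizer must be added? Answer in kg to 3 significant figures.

(a) Alkalinity to add: (131 − 61) = 70 mg/L as CaCO₃ × 135,000 L = 9450 g as CaCO₃.
(a) Equivalents: 9450 g ÷ 50 g/eq = 189 eq.
(a) Each mole of Na₂CO₃ supplies 2 eq, so 189 / 2 = 94.5 mol.
(a) Mass: 94.5 mol × 106 g/mol = 10,020 g.

(b) Volume: 26,000 US gal × 3.785 L/gal = 98,410 L.
(b) CYA to add: (42 − 15) = 27 mg/L × 98,410 L = 2657 g cyanuric acid.

(a) 10.0 kg; (b) 2.66 kg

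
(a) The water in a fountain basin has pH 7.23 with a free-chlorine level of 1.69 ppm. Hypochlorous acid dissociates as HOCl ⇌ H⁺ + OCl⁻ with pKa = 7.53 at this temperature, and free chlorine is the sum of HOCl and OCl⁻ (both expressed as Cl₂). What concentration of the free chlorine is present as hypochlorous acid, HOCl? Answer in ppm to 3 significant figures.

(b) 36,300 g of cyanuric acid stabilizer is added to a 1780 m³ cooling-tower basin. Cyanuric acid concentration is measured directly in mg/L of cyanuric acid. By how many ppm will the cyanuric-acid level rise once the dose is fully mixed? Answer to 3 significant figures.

(a) 1.13 ppm; (b) 20.4 ppm

(a) [OCl⁻]/[HOCl] = 10^(pH − pKa) = 10^(7.23 − 7.53) = 10^-0.30 = 0.5012.
(a) Fraction as HOCl = 1 / (1 + 0.5012) = 0.6661.
(a) HOCl = 0.6661 × 1.69 ppm = 1.126 ppm.

(b) Volume: 1780 m³ = 1,780,000 L.
(b) Rise: 36,300 g / 1,780,000 L × 1000 = 20.39 mg/L.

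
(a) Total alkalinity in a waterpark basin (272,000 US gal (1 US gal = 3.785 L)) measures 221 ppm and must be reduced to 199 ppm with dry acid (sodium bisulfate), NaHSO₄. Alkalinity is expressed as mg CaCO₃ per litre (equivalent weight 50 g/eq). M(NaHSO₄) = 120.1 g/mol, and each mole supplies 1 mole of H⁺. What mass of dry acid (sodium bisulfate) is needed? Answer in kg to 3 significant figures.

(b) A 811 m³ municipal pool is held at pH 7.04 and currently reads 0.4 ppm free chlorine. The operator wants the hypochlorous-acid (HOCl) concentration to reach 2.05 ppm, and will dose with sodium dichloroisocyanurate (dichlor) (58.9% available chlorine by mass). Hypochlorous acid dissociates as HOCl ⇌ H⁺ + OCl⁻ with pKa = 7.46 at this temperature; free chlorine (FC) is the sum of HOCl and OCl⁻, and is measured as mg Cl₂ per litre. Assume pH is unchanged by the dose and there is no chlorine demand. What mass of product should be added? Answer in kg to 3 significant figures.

(a) 54.4 kg; (b) 3.35 kg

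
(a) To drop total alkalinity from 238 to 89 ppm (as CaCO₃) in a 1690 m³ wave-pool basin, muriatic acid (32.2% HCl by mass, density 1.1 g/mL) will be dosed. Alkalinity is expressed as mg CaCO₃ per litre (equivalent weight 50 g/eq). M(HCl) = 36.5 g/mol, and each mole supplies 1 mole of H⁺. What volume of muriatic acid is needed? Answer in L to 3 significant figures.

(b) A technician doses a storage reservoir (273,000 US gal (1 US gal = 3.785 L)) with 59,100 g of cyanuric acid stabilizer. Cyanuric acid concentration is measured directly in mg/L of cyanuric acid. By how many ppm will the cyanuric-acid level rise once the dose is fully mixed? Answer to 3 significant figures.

(a) 519 L; (b) 57.2 ppm

(a) Volume: 1690 m³ = 1,690,000 L.
(a) Alkalinity to neutralize: (238 − 89) = 149 mg/L as CaCO₃ × 1,690,000 L = 251,800 g as CaCO₃.
(a) Equivalents of H⁺ required: 251,800 ÷ 50 g/eq = 5036 eq = 5036 mol HCl.
(a) Mass of HCl: 5036 × 36.5 = 183,800 g.
(a) Mass of 32.2% solution: 183,800 / 0.322 = 570,900 g.
(a) Volume: 570,900 g ÷ 1.1 g/mL = 519,000 mL.

(b) Volume: 273,000 US gal × 3.785 L/gal = 1,033,305 L.
(b) Rise: 59,100 g / 1,033,305 L × 1000 = 57.2 mg/L.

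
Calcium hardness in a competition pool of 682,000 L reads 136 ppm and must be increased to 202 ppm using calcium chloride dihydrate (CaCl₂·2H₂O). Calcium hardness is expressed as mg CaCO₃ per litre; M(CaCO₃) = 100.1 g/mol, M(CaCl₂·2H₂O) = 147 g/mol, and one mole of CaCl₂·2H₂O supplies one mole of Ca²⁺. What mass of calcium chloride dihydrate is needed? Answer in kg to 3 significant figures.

66.1 kg

Hardness to add: (202 − 136) = 66 mg/L as CaCO₃ × 682,000 L = 45,010 g as CaCO₃.
Moles of Ca²⁺ (1 mol Ca²⁺ ≡ 1 mol CaCO₃): 45,010 / 100.1 g/mol = 449.7 mol.
Mass of CaCl₂·2H₂O: 449.7 × 147 = 66,100 g.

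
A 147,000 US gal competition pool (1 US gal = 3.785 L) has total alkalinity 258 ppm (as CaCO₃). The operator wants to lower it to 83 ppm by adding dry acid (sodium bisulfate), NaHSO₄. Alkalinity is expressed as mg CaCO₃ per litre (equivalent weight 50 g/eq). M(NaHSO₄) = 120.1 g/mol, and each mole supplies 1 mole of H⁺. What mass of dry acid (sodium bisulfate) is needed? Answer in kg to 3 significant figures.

234 kg

Volume: 147,000 US gal × 3.785 L/gal = 556,395 L.
Alkalinity to neutralize: (258 − 83) = 175 mg/L as CaCO₃ × 556,395 L = 97,370 g as CaCO₃.
Equivalents of H⁺ required: 97,370 ÷ 50 g/eq = 1947 eq = 1947 mol NaHSO₄.
Mass of NaHSO₄: 1947 × 120.1 = 233,900 g.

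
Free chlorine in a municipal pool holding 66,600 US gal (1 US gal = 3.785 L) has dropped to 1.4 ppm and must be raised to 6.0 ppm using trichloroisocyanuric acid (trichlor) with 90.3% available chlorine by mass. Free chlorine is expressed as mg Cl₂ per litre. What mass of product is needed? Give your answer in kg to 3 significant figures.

1.28 kg

Volume: 66,600 US gal × 3.785 L/gal = 252,081 L.
Chlorine deficit: 6.0 − 1.4 = 4.6 ppm = 4.6 mg/L as Cl₂.
Cl₂ equivalent needed: 4.6 mg/L × 252,081 L = 1,160,000 mg = 1160 g.
Product at 90.3% available chlorine: 1160 / 0.903 = 1284 g.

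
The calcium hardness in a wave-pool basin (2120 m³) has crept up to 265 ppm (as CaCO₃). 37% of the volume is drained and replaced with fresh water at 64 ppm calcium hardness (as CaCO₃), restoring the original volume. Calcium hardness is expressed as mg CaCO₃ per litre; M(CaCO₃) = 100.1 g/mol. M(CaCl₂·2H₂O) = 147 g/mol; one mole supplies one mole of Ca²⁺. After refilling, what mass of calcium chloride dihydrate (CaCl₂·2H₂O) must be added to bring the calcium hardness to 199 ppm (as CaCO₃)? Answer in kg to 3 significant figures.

26.1 kg

Volume: 2120 m³ = 2,120,000 L.
After draining 37% and refilling: 265 × 0.63 + 64 × 0.37 = 190.63 ppm.
Deficit to target: 199 − 190.63 = 8.37 mg/L.
As CaCO₃: 8.37 mg/L × 2,120,000 L = 17,740 g; ÷ 100.1 = 177.3 mol Ca²⁺.
Mass: 177.3 × 147 = 26,060 g.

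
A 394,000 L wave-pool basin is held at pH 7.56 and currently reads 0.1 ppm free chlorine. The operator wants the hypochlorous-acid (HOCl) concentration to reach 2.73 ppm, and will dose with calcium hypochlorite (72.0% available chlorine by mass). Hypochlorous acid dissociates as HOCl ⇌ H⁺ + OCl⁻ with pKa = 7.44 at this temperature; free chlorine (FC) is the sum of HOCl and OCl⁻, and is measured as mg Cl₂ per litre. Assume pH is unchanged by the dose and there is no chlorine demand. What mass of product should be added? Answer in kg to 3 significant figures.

[OCl⁻]/[HOCl] = 10^(pH − pKa) = 10^(7.56 − 7.44) = 1.318; fraction as HOCl = 1/(1 + 1.318) = 0.4314.
Free chlorine required for 2.73 ppm HOCl: 2.73 / 0.4314 = 6.329 ppm.
FC to add: 6.329 − 0.1 = 6.229 mg/L as Cl₂.
Cl₂ equivalent: 6.229 mg/L × 394,000 L = 2454 g.
Product at 72.0% available Cl: 2454 / 0.72 = 3409 g.

3.41 kg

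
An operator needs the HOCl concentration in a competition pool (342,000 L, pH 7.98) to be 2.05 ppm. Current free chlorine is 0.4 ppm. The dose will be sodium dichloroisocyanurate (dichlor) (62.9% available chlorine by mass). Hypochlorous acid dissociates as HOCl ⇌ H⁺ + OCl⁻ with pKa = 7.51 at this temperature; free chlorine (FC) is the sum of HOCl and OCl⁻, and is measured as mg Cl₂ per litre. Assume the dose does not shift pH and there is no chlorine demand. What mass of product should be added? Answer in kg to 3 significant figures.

[OCl⁻]/[HOCl] = 10^(pH − pKa) = 10^(7.98 − 7.51) = 2.951; fraction as HOCl = 1/(1 + 2.951) = 0.2531.
Free chlorine required for 2.05 ppm HOCl: 2.05 / 0.2531 = 8.1 ppm.
FC to add: 8.1 − 0.4 = 7.7 mg/L as Cl₂.
Cl₂ equivalent: 7.7 mg/L × 342,000 L = 2633 g.
Product at 62.9% available Cl: 2633 / 0.629 = 4187 g.

4.19 kg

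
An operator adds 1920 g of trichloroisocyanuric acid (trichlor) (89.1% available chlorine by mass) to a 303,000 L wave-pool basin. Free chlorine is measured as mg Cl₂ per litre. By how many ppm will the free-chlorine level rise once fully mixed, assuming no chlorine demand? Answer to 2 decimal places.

Available chlorine delivered: 1920 g × 0.891 = 1711 g as Cl₂.
Concentration rise: 1711 g / 303,000 L = 5.646 mg/L = 5.65 ppm.

5.65 ppm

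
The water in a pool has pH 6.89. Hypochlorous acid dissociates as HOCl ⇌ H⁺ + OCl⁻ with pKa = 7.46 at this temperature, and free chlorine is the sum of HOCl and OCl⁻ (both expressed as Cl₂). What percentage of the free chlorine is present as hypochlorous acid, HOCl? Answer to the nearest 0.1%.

[OCl⁻]/[HOCl] = 10^(pH − pKa) = 10^(6.89 − 7.46) = 10^-0.57 = 0.2692.
Fraction as HOCl = 1 / (1 + 0.2692) = 0.7879.

78.8%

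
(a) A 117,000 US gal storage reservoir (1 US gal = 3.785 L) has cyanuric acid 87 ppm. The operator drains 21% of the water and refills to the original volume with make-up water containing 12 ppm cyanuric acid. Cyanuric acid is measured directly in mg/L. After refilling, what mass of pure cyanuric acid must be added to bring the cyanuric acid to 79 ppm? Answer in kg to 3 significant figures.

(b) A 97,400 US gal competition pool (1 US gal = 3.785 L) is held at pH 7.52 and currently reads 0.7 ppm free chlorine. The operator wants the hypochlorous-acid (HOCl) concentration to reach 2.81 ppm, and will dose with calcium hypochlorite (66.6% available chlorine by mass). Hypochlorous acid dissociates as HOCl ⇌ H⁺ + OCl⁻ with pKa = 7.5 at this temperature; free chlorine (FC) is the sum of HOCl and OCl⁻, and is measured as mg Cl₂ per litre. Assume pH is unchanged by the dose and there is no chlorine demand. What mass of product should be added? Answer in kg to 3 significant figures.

(a) 3.43 kg; (b) 2.80 kg

(a) Volume: 117,000 US gal × 3.785 L/gal = 442,845 L.
(a) After draining 21% and refilling: 87 × 0.79 + 12 × 0.21 = 71.25 ppm.
(a) Deficit to target: 79 − 71.25 = 7.75 mg/L.
(a) Mass: 7.75 mg/L × 442,845 L = 3432 g cyanuric acid.

(b) Volume: 97,400 US gal × 3.785 L/gal = 368,659 L.
(b) [OCl⁻]/[HOCl] = 10^(pH − pKa) = 10^(7.52 − 7.5) = 1.047; fraction as HOCl = 1/(1 + 1.047) = 0.4885.
(b) Free chlorine required for 2.81 ppm HOCl: 2.81 / 0.4885 = 5.752 ppm.
(b) FC to add: 5.752 − 0.7 = 5.052 mg/L as Cl₂.
(b) Cl₂ equivalent: 5.052 mg/L × 368,659 L = 1863 g.
(b) Product at 66.6% available Cl: 1863 / 0.666 = 2797 g.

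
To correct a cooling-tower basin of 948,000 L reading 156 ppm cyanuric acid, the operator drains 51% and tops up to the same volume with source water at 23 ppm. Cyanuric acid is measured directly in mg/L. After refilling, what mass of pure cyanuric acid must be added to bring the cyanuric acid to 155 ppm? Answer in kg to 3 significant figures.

63.4 kg

After draining 51% and refilling: 156 × 0.49 + 23 × 0.51 = 88.17 ppm.
Deficit to target: 155 − 88.17 = 66.83 mg/L.
Mass: 66.83 mg/L × 948,000 L = 63,350 g cyanuric acid.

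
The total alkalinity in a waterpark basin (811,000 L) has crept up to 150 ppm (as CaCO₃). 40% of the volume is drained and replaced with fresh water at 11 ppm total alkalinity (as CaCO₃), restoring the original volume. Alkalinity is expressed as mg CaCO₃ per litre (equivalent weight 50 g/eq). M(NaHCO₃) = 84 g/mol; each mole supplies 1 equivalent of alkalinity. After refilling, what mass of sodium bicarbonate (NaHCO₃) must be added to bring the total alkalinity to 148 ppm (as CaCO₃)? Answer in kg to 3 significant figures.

After draining 40% and refilling: 150 × 0.60 + 11 × 0.40 = 94.4 ppm.
Deficit to target: 148 − 94.4 = 53.6 mg/L.
As CaCO₃: 53.6 mg/L × 811,000 L = 43,470 g; ÷ 50 g/eq ÷ 1 = 869.4 mol NaHCO₃.
Mass: 869.4 × 84 = 73,030 g.

73.0 kg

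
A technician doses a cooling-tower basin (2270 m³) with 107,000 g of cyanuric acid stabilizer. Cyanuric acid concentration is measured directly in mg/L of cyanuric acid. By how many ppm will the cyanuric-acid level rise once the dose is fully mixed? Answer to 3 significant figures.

Volume: 2270 m³ = 2,270,000 L.
Rise: 107,000 g / 2,270,000 L × 1000 = 47.14 mg/L.

47.1 ppm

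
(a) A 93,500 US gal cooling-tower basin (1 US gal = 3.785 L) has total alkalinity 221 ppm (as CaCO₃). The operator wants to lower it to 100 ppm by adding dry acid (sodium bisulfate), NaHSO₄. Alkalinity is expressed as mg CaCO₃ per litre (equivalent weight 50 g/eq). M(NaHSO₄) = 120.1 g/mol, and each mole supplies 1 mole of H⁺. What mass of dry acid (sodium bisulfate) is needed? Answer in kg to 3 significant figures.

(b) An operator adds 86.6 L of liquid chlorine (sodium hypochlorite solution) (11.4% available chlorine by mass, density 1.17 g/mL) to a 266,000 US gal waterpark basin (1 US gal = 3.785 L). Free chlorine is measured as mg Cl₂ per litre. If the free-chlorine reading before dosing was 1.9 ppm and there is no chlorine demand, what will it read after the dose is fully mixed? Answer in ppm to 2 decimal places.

(a) 103 kg; (b) 13.37 ppm

(a) Volume: 93,500 US gal × 3.785 L/gal = 353,898 L.
(a) Alkalinity to neutralize: (221 − 100) = 121 mg/L as CaCO₃ × 353,898 L = 42,820 g as CaCO₃.
(a) Equivalents of H⁺ required: 42,820 ÷ 50 g/eq = 856.4 eq = 856.4 mol NaHSO₄.
(a) Mass of NaHSO₄: 856.4 × 120.1 = 102,900 g.

(b) Volume: 266,000 US gal × 3.785 L/gal = 1,006,810 L.
(b) Mass of solution: 86.6 L × 1000 mL/L × 1.17 g/mL = 101,300 g.
(b) Available chlorine delivered: 101,300 g × 0.114 = 11,550 g as Cl₂.
(b) Concentration rise: 11,550 g / 1,006,810 L = 11.47 mg/L = 11.47 ppm.
(b) Final FC: 1.9 + 11.47 = 13.37 ppm.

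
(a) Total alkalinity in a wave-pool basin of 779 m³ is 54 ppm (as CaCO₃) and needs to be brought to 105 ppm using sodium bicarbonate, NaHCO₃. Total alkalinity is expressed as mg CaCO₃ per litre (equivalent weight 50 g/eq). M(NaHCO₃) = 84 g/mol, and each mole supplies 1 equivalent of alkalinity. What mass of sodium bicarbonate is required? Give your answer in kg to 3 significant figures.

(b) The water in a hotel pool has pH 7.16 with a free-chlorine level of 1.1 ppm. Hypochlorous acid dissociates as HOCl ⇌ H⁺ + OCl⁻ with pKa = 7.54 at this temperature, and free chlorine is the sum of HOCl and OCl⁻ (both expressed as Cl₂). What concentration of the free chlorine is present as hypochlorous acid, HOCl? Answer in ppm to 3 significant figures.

(a) 66.7 kg; (b) 0.776 ppm

(a) Volume: 779 m³ = 779,000 L.
(a) Alkalinity to add: (105 − 54) = 51 mg/L as CaCO₃ × 779,000 L = 39,730 g as CaCO₃.
(a) Equivalents: 39,730 g ÷ 50 g/eq = 794.6 eq.
(a) NaHCO₃ supplies 1 eq per mole → 794.6 mol.
(a) Mass: 794.6 mol × 84 g/mol = 66,740 g.

(b) [OCl⁻]/[HOCl] = 10^(pH − pKa) = 10^(7.16 − 7.54) = 10^-0.38 = 0.4169.
(b) Fraction as HOCl = 1 / (1 + 0.4169) = 0.7058.
(b) HOCl = 0.7058 × 1.1 ppm = 0.7764 ppm.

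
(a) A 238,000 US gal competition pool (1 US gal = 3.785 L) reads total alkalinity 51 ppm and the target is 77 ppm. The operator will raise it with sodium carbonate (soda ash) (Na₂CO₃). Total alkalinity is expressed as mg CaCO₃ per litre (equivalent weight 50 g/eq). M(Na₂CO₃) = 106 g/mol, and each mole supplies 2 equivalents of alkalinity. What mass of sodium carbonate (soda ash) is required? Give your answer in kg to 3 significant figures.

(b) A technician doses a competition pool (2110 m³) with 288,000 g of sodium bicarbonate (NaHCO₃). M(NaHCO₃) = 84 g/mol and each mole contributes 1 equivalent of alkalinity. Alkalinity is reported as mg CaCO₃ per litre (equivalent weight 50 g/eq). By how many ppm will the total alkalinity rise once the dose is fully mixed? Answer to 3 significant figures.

(a) 24.8 kg; (b) 81.2 ppm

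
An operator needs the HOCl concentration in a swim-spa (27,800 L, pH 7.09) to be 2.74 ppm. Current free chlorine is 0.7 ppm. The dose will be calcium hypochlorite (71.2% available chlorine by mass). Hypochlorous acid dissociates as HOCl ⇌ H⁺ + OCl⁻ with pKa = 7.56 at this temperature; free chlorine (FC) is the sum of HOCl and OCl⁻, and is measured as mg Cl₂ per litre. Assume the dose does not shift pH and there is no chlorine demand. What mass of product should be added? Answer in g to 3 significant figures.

[OCl⁻]/[HOCl] = 10^(pH − pKa) = 10^(7.09 − 7.56) = 0.3388; fraction as HOCl = 1/(1 + 0.3388) = 0.7469.
Free chlorine required for 2.74 ppm HOCl: 2.74 / 0.7469 = 3.668 ppm.
FC to add: 3.668 − 0.7 = 2.968 mg/L as Cl₂.
Cl₂ equivalent: 2.968 mg/L × 27,800 L = 82.52 g.
Product at 71.2% available Cl: 82.52 / 0.712 = 115.9 g.

116 g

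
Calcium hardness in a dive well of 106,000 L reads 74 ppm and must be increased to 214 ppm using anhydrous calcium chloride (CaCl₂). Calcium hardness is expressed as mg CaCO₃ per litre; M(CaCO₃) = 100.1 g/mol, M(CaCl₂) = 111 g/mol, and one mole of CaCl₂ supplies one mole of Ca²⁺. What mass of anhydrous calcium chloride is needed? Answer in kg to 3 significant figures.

16.5 kg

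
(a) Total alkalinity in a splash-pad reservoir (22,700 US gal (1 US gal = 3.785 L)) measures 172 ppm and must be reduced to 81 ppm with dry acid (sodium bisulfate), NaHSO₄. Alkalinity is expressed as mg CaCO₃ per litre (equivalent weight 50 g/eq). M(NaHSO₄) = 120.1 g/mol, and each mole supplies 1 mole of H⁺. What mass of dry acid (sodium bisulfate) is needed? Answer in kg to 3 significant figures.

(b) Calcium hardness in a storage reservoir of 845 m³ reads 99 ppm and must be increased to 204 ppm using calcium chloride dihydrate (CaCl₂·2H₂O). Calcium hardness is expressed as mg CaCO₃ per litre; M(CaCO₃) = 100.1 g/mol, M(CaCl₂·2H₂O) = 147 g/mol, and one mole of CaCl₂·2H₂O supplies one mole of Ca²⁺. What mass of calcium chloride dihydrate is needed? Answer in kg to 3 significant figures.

(a) 18.8 kg; (b) 130 kg

(a) Volume: 22,700 US gal × 3.785 L/gal = 85,920 L.
(a) Alkalinity to neutralize: (172 − 81) = 91 mg/L as CaCO₃ × 85,920 L = 7819 g as CaCO₃.
(a) Equivalents of H⁺ required: 7819 ÷ 50 g/eq = 156.4 eq = 156.4 mol NaHSO₄.
(a) Mass of NaHSO₄: 156.4 × 120.1 = 18,780 g.

(b) Volume: 845 m³ = 845,000 L.
(b) Hardness to add: (204 − 99) = 105 mg/L as CaCO₃ × 845,000 L = 88,720 g as CaCO₃.
(b) Moles of Ca²⁺ (1 mol Ca²⁺ ≡ 1 mol CaCO₃): 88,720 / 100.1 g/mol = 886.4 mol.
(b) Mass of CaCl₂·2H₂O: 886.4 × 147 = 130,300 g.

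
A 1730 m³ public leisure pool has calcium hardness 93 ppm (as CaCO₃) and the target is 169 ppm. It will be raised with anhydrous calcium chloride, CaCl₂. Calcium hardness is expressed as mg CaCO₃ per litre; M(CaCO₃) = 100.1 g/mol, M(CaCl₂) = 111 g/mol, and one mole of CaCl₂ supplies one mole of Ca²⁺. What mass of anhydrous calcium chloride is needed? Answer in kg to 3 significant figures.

146 kg

Volume: 1730 m³ = 1,730,000 L.
Hardness to add: (169 − 93) = 76 mg/L as CaCO₃ × 1,730,000 L = 131,500 g as CaCO₃.
Moles of Ca²⁺ (1 mol Ca²⁺ ≡ 1 mol CaCO₃): 131,500 / 100.1 g/mol = 1313 mol.
Mass of CaCl₂: 1313 × 111 = 145,800 g.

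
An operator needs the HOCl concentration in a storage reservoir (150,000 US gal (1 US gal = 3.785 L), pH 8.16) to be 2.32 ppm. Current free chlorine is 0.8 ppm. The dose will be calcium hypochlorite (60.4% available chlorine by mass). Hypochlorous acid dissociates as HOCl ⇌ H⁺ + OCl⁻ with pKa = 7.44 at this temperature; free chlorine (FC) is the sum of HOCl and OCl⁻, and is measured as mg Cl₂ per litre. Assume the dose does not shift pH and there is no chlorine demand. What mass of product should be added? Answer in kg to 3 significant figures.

12.9 kg

Volume: 150,000 US gal × 3.785 L/gal = 567,750 L.
[OCl⁻]/[HOCl] = 10^(pH − pKa) = 10^(8.16 − 7.44) = 5.248; fraction as HOCl = 1/(1 + 5.248) = 0.16.
Free chlorine required for 2.32 ppm HOCl: 2.32 / 0.16 = 14.5 ppm.
FC to add: 14.5 − 0.8 = 13.7 mg/L as Cl₂.
Cl₂ equivalent: 13.7 mg/L × 567,750 L = 7776 g.
Product at 60.4% available Cl: 7776 / 0.604 = 12,870 g.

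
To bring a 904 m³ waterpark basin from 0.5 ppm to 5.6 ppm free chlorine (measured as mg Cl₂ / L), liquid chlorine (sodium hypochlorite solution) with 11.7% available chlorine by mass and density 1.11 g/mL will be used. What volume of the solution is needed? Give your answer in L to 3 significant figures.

Volume: 904 m³ = 904,000 L.
Chlorine deficit: 5.6 − 0.5 = 5.1 ppm = 5.1 mg/L as Cl₂.
Cl₂ equivalent needed: 5.1 mg/L × 904,000 L = 4,610,000 mg = 4610 g.
Product at 11.7% available chlorine: 4610 / 0.117 = 39,410 g.
Volume at density 1.11 g/mL: 39,410 g ÷ 1.11 g/mL = 35,500 mL.

35.5 L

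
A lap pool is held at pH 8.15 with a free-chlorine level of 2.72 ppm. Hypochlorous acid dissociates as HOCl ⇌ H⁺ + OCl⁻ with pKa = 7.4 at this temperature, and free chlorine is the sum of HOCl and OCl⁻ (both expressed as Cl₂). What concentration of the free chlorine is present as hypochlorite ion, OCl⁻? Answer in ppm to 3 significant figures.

2.31 ppm

[OCl⁻]/[HOCl] = 10^(pH − pKa) = 10^(8.15 − 7.4) = 10^0.75 = 5.623.
Fraction as HOCl = 1 / (1 + 5.623) = 0.151.
OCl⁻ = (1 − 0.151) × 2.72 ppm = 2.309 ppm.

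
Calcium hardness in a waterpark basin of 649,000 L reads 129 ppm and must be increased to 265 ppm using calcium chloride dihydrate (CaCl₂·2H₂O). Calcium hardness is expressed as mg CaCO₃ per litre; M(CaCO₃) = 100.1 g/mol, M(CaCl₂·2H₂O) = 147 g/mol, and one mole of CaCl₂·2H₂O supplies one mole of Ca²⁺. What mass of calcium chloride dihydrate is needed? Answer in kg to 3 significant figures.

Hardness to add: (265 − 129) = 136 mg/L as CaCO₃ × 649,000 L = 88,260 g as CaCO₃.
Moles of Ca²⁺ (1 mol Ca²⁺ ≡ 1 mol CaCO₃): 88,260 / 100.1 g/mol = 881.8 mol.
Mass of CaCl₂·2H₂O: 881.8 × 147 = 129,600 g.

130 kg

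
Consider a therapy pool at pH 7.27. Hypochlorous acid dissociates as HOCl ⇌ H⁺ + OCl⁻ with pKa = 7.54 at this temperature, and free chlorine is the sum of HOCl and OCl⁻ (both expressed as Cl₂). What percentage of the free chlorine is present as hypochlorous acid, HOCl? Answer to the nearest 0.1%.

65.1%

[OCl⁻]/[HOCl] = 10^(pH − pKa) = 10^(7.27 − 7.54) = 10^-0.27 = 0.537.
Fraction as HOCl = 1 / (1 + 0.537) = 0.6506.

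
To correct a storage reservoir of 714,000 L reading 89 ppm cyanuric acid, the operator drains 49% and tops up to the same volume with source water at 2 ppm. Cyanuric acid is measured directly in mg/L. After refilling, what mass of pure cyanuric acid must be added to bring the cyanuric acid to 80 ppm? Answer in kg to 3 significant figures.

After draining 49% and refilling: 89 × 0.51 + 2 × 0.49 = 46.37 ppm.
Deficit to target: 80 − 46.37 = 33.63 mg/L.
Mass: 33.63 mg/L × 714,000 L = 24,010 g cyanuric acid.

24.0 kg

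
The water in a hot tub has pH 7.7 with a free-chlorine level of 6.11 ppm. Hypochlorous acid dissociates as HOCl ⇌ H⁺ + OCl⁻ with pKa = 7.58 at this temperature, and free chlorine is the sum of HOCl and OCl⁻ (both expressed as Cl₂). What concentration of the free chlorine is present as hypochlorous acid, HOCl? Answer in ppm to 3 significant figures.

[OCl⁻]/[HOCl] = 10^(pH − pKa) = 10^(7.7 − 7.58) = 10^0.12 = 1.318.
Fraction as HOCl = 1 / (1 + 1.318) = 0.4314.
HOCl = 0.4314 × 6.11 ppm = 2.636 ppm.

2.64 ppm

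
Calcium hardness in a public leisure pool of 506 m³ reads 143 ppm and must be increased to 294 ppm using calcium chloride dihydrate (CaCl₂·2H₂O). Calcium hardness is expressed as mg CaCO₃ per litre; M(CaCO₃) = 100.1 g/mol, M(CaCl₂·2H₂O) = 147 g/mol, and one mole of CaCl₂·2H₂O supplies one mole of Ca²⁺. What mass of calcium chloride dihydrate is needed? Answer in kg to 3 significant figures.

Volume: 506 m³ = 506,000 L.
Hardness to add: (294 − 143) = 151 mg/L as CaCO₃ × 506,000 L = 76,410 g as CaCO₃.
Moles of Ca²⁺ (1 mol Ca²⁺ ≡ 1 mol CaCO₃): 76,410 / 100.1 g/mol = 763.3 mol.
Mass of CaCl₂·2H₂O: 763.3 × 147 = 112,200 g.

112 kg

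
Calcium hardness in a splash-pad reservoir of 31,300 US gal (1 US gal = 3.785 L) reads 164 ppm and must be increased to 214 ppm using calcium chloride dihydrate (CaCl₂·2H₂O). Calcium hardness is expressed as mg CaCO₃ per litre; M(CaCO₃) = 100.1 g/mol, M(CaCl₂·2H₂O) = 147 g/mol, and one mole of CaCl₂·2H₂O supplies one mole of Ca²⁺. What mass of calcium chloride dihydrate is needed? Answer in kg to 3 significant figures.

Volume: 31,300 US gal × 3.785 L/gal = 118,470 L.
Hardness to add: (214 − 164) = 50 mg/L as CaCO₃ × 118,470 L = 5924 g as CaCO₃.
Moles of Ca²⁺ (1 mol Ca²⁺ ≡ 1 mol CaCO₃): 5924 / 100.1 g/mol = 59.18 mol.
Mass of CaCl₂·2H₂O: 59.18 × 147 = 8699 g.

8.70 kg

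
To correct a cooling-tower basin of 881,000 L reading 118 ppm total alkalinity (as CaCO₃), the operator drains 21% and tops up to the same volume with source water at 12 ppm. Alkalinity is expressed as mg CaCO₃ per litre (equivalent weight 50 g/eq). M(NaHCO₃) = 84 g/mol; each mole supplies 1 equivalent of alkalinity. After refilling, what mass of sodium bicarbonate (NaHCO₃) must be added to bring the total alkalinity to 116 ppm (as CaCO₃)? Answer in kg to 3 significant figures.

30.0 kg

After draining 21% and refilling: 118 × 0.79 + 12 × 0.21 = 95.74 ppm.
Deficit to target: 116 − 95.74 = 20.26 mg/L.
As CaCO₃: 20.26 mg/L × 881,000 L = 17,850 g; ÷ 50 g/eq ÷ 1 = 357 mol NaHCO₃.
Mass: 357 × 84 = 29,990 g.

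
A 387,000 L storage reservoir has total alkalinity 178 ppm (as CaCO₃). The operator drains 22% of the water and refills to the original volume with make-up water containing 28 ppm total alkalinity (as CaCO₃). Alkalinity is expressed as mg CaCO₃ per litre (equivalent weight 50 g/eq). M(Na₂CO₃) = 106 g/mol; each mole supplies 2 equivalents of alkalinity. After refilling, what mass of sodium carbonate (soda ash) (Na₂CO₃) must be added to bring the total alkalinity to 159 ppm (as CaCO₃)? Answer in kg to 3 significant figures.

After draining 22% and refilling: 178 × 0.78 + 28 × 0.22 = 145 ppm.
Deficit to target: 159 − 145 = 14 mg/L.
As CaCO₃: 14 mg/L × 387,000 L = 5418 g; ÷ 50 g/eq ÷ 2 = 54.18 mol Na₂CO₃.
Mass: 54.18 × 106 = 5743 g.

5.74 kg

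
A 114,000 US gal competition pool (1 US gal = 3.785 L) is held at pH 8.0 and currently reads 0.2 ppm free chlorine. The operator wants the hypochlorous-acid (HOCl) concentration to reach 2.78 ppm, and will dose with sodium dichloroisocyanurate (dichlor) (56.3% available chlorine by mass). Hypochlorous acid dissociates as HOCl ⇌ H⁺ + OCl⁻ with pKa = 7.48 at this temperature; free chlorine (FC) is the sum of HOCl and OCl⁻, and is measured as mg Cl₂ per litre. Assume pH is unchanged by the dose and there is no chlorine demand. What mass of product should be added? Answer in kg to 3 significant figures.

9.03 kg

Volume: 114,000 US gal × 3.785 L/gal = 431,490 L.
[OCl⁻]/[HOCl] = 10^(pH − pKa) = 10^(8.0 − 7.48) = 3.311; fraction as HOCl = 1/(1 + 3.311) = 0.2319.
Free chlorine required for 2.78 ppm HOCl: 2.78 / 0.2319 = 11.99 ppm.
FC to add: 11.99 − 0.2 = 11.79 mg/L as Cl₂.
Cl₂ equivalent: 11.79 mg/L × 431,490 L = 5085 g.
Product at 56.3% available Cl: 5085 / 0.563 = 9033 g.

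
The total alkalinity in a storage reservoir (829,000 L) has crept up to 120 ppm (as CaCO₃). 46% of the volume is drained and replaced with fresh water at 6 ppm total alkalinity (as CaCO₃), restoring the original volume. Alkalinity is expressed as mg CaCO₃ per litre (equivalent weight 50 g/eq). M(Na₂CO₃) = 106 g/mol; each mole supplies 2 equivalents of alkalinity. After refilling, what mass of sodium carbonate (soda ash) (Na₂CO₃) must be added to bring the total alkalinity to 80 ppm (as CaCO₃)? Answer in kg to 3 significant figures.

After draining 46% and refilling: 120 × 0.54 + 6 × 0.46 = 67.56 ppm.
Deficit to target: 80 − 67.56 = 12.44 mg/L.
As CaCO₃: 12.44 mg/L × 829,000 L = 10,310 g; ÷ 50 g/eq ÷ 2 = 103.1 mol Na₂CO₃.
Mass: 103.1 × 106 = 10,930 g.

10.9 kg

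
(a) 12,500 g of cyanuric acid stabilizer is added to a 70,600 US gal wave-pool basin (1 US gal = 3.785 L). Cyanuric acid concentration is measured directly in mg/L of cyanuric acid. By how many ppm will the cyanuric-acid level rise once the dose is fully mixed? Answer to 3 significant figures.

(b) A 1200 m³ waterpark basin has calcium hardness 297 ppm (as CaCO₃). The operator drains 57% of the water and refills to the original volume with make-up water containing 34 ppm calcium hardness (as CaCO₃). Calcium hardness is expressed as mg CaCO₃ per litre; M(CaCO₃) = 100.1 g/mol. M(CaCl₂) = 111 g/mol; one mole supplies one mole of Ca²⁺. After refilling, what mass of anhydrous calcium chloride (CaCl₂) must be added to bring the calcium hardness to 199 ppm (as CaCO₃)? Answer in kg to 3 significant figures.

(a) Volume: 70,600 US gal × 3.785 L/gal = 267,221 L.
(a) Rise: 12,500 g / 267,221 L × 1000 = 46.78 mg/L.

(b) Volume: 1200 m³ = 1,200,000 L.
(b) After draining 57% and refilling: 297 × 0.43 + 34 × 0.57 = 147.09 ppm.
(b) Deficit to target: 199 − 147.09 = 51.91 mg/L.
(b) As CaCO₃: 51.91 mg/L × 1,200,000 L = 62,290 g; ÷ 100.1 = 622.3 mol Ca²⁺.
(b) Mass: 622.3 × 111 = 69,080 g.

(a) 46.8 ppm; (b) 69.1 kg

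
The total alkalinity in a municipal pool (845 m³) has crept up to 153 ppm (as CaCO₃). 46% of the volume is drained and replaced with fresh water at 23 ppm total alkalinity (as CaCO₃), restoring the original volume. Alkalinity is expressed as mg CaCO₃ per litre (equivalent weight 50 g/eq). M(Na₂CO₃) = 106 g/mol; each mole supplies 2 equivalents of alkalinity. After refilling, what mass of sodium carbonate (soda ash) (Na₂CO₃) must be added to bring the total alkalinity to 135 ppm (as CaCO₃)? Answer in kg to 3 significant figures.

37.4 kg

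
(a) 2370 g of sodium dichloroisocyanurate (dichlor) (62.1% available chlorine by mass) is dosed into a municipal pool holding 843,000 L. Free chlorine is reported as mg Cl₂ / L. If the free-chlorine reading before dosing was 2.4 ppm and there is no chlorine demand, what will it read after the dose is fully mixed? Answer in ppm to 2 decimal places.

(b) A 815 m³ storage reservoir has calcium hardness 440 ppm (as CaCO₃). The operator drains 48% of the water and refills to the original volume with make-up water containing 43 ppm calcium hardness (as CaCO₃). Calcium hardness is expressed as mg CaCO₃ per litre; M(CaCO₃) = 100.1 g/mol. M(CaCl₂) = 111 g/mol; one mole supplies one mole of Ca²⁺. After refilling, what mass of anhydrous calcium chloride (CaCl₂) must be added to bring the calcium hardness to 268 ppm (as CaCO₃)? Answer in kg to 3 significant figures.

(a) Available chlorine delivered: 2370 g × 0.621 = 1472 g as Cl₂.
(a) Concentration rise: 1472 g / 843,000 L = 1.746 mg/L = 1.75 ppm.
(a) Final FC: 2.4 + 1.75 = 4.15 ppm.

(b) Volume: 815 m³ = 815,000 L.
(b) After draining 48% and refilling: 440 × 0.52 + 43 × 0.48 = 249.44 ppm.
(b) Deficit to target: 268 − 249.44 = 18.56 mg/L.
(b) As CaCO₃: 18.56 mg/L × 815,000 L = 15,130 g; ÷ 100.1 = 151.1 mol Ca²⁺.
(b) Mass: 151.1 × 111 = 16,770 g.

(a) 4.15 ppm; (b) 16.8 kg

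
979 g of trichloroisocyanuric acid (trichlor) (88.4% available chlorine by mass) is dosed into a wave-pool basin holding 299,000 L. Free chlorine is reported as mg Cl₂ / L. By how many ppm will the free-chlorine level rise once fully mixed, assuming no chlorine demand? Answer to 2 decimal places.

2.89 ppm

Available chlorine delivered: 979 g × 0.884 = 865.4 g as Cl₂.
Concentration rise: 865.4 g / 299,000 L = 2.894 mg/L = 2.89 ppm.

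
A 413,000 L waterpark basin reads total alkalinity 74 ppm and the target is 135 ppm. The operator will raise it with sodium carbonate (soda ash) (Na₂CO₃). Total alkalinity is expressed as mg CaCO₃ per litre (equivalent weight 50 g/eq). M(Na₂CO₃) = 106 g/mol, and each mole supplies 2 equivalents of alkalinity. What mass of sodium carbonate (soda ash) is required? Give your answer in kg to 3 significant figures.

26.7 kg

Alkalinity to add: (135 − 74) = 61 mg/L as CaCO₃ × 413,000 L = 25,190 g as CaCO₃.
Equivalents: 25,190 g ÷ 50 g/eq = 503.9 eq.
Each mole of Na₂CO₃ supplies 2 eq, so 503.9 / 2 = 251.9 mol.
Mass: 251.9 mol × 106 g/mol = 26,700 g.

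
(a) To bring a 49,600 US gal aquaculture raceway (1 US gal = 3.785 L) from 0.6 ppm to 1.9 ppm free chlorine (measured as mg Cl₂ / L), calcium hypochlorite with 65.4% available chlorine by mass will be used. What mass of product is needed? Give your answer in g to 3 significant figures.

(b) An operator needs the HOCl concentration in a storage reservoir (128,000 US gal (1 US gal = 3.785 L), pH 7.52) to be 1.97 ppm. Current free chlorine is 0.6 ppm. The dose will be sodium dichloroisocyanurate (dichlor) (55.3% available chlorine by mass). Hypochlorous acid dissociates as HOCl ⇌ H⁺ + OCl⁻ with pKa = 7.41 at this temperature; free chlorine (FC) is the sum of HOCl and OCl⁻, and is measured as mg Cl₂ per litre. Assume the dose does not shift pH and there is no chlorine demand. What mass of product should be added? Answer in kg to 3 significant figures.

(a) 373 g; (b) 3.42 kg

(a) Volume: 49,600 US gal × 3.785 L/gal = 187,736 L.
(a) Chlorine deficit: 1.9 − 0.6 = 1.3 ppm = 1.3 mg/L as Cl₂.
(a) Cl₂ equivalent needed: 1.3 mg/L × 187,736 L = 244,100 mg = 244.1 g.
(a) Product at 65.4% available chlorine: 244.1 / 0.654 = 373.2 g.

(b) Volume: 128,000 US gal × 3.785 L/gal = 484,480 L.
(b) [OCl⁻]/[HOCl] = 10^(pH − pKa) = 10^(7.52 − 7.41) = 1.288; fraction as HOCl = 1/(1 + 1.288) = 0.437.
(b) Free chlorine required for 1.97 ppm HOCl: 1.97 / 0.437 = 4.508 ppm.
(b) FC to add: 4.508 − 0.6 = 3.908 mg/L as Cl₂.
(b) Cl₂ equivalent: 3.908 mg/L × 484,480 L = 1893 g.
(b) Product at 55.3% available Cl: 1893 / 0.553 = 3424 g.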